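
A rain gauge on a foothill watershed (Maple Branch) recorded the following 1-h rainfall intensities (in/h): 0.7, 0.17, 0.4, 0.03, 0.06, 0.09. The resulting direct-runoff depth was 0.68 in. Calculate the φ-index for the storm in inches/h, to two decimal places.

φ ≈ 0.21 in/h

Only the 2 blocks with intensity above φ contribute runoff: 0.7, 0.4 in/h.
Σ(I−φ)·Δt = d  ⇒  (0.7+0.4 − 2φ)·1 = 0.68
φ = (1.100 − 0.68/1) / 2 = 0.21 in/h.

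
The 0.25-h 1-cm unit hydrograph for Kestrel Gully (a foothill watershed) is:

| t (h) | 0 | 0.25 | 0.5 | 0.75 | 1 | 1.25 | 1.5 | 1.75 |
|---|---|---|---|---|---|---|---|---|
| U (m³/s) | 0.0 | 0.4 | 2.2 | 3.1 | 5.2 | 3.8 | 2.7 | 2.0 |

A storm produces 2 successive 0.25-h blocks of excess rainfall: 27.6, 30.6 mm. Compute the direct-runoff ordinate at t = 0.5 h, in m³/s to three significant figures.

Q ≈ 7.30 m³/s

By discrete convolution, Q_j = Σ (P_i / 10 mm) · U_{j−i}.
At t = 0.5 h (j=2): Q = (27.6/10)·2.2 + (30.6/10)·0.4 = 7.30 m³/s.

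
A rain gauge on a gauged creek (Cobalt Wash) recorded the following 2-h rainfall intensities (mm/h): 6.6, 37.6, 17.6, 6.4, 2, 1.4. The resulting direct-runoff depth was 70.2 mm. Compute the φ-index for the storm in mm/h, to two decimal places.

Only the 2 blocks with intensity above φ contribute runoff: 37.6, 17.6 mm/h.
Σ(I−φ)·Δt = d  ⇒  (37.6+17.6 − 2φ)·2 = 70.2
φ = (55.20 − 70.2/2) / 2 = 10.05 mm/h.

φ ≈ 10.05 mm/h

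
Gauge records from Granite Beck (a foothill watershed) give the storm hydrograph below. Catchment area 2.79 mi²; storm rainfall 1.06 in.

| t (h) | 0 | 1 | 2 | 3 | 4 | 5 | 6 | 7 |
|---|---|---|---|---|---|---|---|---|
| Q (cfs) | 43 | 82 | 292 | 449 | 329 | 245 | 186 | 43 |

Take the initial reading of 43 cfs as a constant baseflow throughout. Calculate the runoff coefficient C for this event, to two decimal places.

ΣQ_DR = 1325 cfs; V = ΣQ_DR·Δt = 4.770 × 10^6 ft³.
Runoff depth d = V / A = 0.7359 in.
C = d / P = 0.7359 / 1.06 = 0.69.

C ≈ 0.69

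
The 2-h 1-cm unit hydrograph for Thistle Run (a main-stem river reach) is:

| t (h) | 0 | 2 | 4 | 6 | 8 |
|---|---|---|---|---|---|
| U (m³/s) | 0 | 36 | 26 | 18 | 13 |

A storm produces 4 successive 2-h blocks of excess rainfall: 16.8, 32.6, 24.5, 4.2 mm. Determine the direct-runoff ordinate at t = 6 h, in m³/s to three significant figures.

By discrete convolution, Q_j = Σ (P_i / 10 mm) · U_{j−i}.
At t = 6 h (j=3): Q = (16.8/10)·18 + (32.6/10)·26 + (24.5/10)·36 + (4.2/10)·0 = 203 m³/s.

Q ≈ 203 m³/s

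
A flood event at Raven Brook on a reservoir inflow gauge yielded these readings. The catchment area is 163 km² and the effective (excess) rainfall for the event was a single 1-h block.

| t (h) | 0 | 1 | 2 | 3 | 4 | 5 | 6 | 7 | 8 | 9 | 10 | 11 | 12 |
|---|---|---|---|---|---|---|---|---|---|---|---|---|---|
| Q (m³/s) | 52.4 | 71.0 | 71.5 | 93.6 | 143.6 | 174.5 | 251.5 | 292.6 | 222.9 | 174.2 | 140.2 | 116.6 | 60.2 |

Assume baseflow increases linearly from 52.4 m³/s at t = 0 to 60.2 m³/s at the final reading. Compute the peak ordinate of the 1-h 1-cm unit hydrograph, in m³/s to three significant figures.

U_p ≈ 94.2 m³/s

Direct runoff: 0.00, 17.95, 17.80, 39.25, 88.60, 118.85, 195.20, 235.65, 165.30, 115.95, 81.30, 57.05, 0.00 m³/s; ΣQ_DR = 1133 m³/s, peak = 235.65 m³/s.
Runoff depth d = ΣQ_DR·Δt / A = 1133 × 3600 / (163 km²) = 25.02 mm.
The 1-cm UH is the DRH scaled by (10 mm)/d, so U_p = 235.65 × 10/25.02 = 94.2 m³/s.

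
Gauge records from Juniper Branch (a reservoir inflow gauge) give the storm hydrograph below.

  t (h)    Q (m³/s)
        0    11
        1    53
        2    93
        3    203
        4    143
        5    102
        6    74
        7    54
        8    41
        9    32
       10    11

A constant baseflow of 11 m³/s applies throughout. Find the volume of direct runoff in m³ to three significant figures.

Direct-runoff ordinates (Q − Q_b): 0.0, 42.0, 82.0, 192.0, 132.0, 91.0, 63.0, 43.0, 30.0, 21.0, 0.0 m³/s.
ΣQ_DR = 696.0 m³/s.
With Δt = 1 h = 3600 s, V = ΣQ_DR · Δt = 696.0 × 3600 = 2.51 × 10^6 m³.

V ≈ 2.51 × 10^6 m³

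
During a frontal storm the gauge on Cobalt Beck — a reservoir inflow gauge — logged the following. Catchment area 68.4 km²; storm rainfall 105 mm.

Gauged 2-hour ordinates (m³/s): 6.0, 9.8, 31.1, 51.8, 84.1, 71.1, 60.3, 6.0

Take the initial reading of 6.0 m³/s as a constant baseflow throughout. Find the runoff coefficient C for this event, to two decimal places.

ΣQ_DR = 272.2 m³/s; V = ΣQ_DR·Δt = 1.960 × 10^6 m³.
Runoff depth d = V / A = 28.65 mm.
C = d / P = 28.65 / 105 = 0.27.

C ≈ 0.27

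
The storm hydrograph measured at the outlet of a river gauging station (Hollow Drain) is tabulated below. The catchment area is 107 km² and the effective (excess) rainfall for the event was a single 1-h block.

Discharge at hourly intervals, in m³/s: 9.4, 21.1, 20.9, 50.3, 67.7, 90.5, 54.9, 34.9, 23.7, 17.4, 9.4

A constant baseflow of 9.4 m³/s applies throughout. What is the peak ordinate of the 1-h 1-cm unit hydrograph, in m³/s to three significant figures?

Direct runoff: 0.0, 11.7, 11.5, 40.9, 58.3, 81.1, 45.5, 25.5, 14.3, 8.0, 0.0 m³/s; ΣQ_DR = 296.8 m³/s, peak = 81.1 m³/s.
Runoff depth d = ΣQ_DR·Δt / A = 296.8 × 3600 / (107 km²) = 9.986 mm.
The 1-cm UH is the DRH scaled by (10 mm)/d, so U_p = 81.1 × 10/9.986 = 81.2 m³/s.

U_p ≈ 81.2 m³/s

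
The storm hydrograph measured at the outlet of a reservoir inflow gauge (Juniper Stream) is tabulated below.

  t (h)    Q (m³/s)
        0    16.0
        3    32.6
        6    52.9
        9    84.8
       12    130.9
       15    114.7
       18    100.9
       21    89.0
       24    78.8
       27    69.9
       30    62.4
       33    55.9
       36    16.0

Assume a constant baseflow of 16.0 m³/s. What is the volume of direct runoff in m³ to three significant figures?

Direct-runoff ordinates (Q − Q_b): 0.0, 16.6, 36.9, 68.8, 114.9, 98.7, 84.9, 73.0, 62.8, 53.9, 46.4, 39.9, 0.0 m³/s.
ΣQ_DR = 696.8 m³/s.
With Δt = 3 h = 10800 s, V = ΣQ_DR · Δt = 696.8 × 10800 = 7.53 × 10^6 m³.

V ≈ 7.53 × 10^6 m³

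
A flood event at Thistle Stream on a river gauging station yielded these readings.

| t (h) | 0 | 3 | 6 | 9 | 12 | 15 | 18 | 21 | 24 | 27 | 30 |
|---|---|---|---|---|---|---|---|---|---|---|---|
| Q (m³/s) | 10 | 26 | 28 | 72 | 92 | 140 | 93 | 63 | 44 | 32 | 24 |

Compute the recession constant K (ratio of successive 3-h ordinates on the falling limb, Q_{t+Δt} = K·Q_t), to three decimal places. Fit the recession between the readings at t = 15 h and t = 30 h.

K ≈ 0.703

Using the recession-limb readings at t = 15 h and t = 30 h: Q falls from 140 to 24 m³/s over 5 intervals.
K = (Q₂/Q₁)^(1/5) = (24/140)^(1/5) = 0.703.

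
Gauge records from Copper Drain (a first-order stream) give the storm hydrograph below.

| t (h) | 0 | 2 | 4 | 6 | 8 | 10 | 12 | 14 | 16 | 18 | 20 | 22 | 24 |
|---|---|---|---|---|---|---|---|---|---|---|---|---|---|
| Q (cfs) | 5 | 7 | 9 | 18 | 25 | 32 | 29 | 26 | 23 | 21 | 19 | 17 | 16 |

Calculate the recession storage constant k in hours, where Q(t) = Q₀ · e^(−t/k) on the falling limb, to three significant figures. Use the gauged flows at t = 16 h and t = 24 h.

k ≈ 22.0 h

On the falling limb, Q drops from 23 to 16 cfs between t = 16 h and t = 24 h (Δt = 8 h).
k = −Δt / ln(Q₂/Q₁) = −8 / ln(16/23) = 22.0 h.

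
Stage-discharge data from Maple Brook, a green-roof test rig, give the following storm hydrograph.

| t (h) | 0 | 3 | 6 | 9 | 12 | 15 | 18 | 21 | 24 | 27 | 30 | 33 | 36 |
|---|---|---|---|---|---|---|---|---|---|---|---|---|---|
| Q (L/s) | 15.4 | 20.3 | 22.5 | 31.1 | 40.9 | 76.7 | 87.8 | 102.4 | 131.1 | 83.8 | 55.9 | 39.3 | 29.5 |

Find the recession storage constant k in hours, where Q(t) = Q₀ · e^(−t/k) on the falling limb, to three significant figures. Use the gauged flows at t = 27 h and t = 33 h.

k ≈ 7.92 h

On the falling limb, Q drops from 83.8 to 39.3 L/s between t = 27 h and t = 33 h (Δt = 6 h).
k = −Δt / ln(Q₂/Q₁) = −6 / ln(39.3/83.8) = 7.92 h.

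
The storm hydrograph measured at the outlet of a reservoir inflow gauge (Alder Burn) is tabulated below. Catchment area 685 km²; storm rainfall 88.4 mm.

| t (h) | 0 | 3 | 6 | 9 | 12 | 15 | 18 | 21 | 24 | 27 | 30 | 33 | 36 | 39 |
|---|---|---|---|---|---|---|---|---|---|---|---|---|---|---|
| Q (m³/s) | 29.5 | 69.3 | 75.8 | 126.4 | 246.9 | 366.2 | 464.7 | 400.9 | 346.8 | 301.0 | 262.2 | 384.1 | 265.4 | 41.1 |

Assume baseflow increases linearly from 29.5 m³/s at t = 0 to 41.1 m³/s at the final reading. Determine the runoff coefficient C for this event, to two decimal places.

C ≈ 0.51

ΣQ_DR = 2886 m³/s; V = ΣQ_DR·Δt = 3.117 × 10^7 m³.
Runoff depth d = V / A = 45.50 mm.
C = d / P = 45.50 / 88.4 = 0.51.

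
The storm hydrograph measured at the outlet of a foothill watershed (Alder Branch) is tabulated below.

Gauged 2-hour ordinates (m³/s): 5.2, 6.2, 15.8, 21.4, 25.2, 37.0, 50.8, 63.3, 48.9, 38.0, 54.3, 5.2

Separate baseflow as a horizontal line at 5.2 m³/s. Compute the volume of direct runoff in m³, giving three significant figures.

Direct-runoff ordinates (Q − Q_b): 0.0, 1.0, 10.6, 16.2, 20.0, 31.8, 45.6, 58.1, 43.7, 32.8, 49.1, 0.0 m³/s.
ΣQ_DR = 308.9 m³/s.
With Δt = 2 h = 7200 s, V = ΣQ_DR · Δt = 308.9 × 7200 = 2.22 × 10^6 m³.

V ≈ 2.22 × 10^6 m³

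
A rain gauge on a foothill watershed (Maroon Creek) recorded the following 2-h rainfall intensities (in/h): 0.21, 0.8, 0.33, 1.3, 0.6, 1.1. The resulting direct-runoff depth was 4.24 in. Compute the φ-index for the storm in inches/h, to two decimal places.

φ ≈ 0.42 in/h

Only the 4 blocks with intensity above φ contribute runoff: 0.8, 1.3, 0.6, 1.1 in/h.
Σ(I−φ)·Δt = d  ⇒  (0.8+1.3+0.6+1.1 − 4φ)·2 = 4.24
φ = (3.800 − 4.24/2) / 4 = 0.42 in/h.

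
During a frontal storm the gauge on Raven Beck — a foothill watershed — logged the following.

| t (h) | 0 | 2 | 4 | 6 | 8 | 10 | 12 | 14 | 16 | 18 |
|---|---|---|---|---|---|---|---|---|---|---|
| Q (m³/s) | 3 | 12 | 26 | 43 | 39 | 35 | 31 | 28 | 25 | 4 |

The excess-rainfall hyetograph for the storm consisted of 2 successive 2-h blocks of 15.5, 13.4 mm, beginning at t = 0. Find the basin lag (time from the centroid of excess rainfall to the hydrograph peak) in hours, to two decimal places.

Centroid of excess rainfall: t_c = Σ P_i·t̄_i / ΣP_i = 1.9273 h (block centres at 1, 3 h).
Hydrograph peak occurs at t = 6 h, so basin lag t_L = 6 − 1.9273 = 4.07 h.

t_L ≈ 4.07 h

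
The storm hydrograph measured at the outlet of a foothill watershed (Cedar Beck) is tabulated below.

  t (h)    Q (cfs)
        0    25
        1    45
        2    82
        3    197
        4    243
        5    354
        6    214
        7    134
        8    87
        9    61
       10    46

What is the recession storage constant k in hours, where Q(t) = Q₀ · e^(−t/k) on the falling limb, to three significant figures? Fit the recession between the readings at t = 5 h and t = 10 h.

On the falling limb, Q drops from 354 to 46 cfs between t = 5 h and t = 10 h (Δt = 5 h).
k = −Δt / ln(Q₂/Q₁) = −5 / ln(46/354) = 2.45 h.

k ≈ 2.45 h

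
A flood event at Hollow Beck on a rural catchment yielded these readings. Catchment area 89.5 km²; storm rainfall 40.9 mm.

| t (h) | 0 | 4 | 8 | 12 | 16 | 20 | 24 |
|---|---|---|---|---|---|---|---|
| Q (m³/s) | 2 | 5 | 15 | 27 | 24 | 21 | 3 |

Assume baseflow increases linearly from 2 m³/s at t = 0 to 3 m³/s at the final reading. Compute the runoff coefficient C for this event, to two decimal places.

ΣQ_DR = 79.50 m³/s; V = ΣQ_DR·Δt = 1.145 × 10^6 m³.
Runoff depth d = V / A = 12.79 mm.
C = d / P = 12.79 / 40.9 = 0.31.

C ≈ 0.31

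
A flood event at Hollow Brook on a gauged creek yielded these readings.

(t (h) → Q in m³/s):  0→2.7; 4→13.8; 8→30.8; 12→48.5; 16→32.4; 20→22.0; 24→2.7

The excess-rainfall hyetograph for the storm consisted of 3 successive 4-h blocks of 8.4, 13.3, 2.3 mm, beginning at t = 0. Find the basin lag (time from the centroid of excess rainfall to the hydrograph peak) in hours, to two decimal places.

Centroid of excess rainfall: t_c = Σ P_i·t̄_i / ΣP_i = 4.9833 h (block centres at 2, 6, 10 h).
Hydrograph peak occurs at t = 12 h, so basin lag t_L = 12 − 4.9833 = 7.02 h.

t_L ≈ 7.02 h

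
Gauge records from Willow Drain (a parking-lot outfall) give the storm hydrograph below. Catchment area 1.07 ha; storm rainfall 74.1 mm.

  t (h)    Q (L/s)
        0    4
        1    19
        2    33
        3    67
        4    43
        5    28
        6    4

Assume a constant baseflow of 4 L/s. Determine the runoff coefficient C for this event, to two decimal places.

ΣQ_DR = 170.0 L/s; V = ΣQ_DR·Δt = 6.120 × 10^5 L.
Runoff depth d = V / A = 57.20 mm.
C = d / P = 57.20 / 74.1 = 0.77.

C ≈ 0.77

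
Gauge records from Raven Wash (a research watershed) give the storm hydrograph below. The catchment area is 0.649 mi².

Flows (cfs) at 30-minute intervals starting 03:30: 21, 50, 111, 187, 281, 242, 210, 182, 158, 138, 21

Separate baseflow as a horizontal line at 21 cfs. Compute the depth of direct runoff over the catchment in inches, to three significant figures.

d ≈ 1.64 in

Direct runoff: 0.0, 29.0, 90.0, 166.0, 260.0, 221.0, 189.0, 161.0, 137.0, 117.0, 0.0 cfs; ΣQ_DR = 1370 cfs.
V = ΣQ_DR · Δt = 1370 × 1800 s = 2.466 × 10^6 ft³.
Over A = 0.649 mi², depth = V / A = 1.64 in.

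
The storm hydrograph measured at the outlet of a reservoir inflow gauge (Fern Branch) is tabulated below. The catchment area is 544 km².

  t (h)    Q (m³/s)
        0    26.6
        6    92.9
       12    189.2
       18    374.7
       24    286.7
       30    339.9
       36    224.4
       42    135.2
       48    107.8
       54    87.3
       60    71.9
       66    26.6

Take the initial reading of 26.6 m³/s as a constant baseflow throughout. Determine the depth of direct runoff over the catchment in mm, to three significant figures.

Direct runoff: 0.0, 66.3, 162.6, 348.1, 260.1, 313.3, 197.8, 108.6, 81.2, 60.7, 45.3, 0.0 m³/s; ΣQ_DR = 1644 m³/s.
V = ΣQ_DR · Δt = 1644 × 21600 s = 3.551 × 10^7 m³.
Over A = 544 km², depth = V / A = 65.3 mm.

d ≈ 65.3 mm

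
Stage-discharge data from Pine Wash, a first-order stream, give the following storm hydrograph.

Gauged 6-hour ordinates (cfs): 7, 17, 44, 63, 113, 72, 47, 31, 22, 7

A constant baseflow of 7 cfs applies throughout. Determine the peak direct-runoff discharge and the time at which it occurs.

Q_p = 106.0 cfs at t = 24 h

Subtracting baseflow gives direct-runoff ordinates: 0.0, 10.0, 37.0, 56.0, 106.0, 65.0, 40.0, 24.0, 15.0, 0.0 cfs.
The maximum is 106.0 cfs, occurring at the reading for t = 24 h.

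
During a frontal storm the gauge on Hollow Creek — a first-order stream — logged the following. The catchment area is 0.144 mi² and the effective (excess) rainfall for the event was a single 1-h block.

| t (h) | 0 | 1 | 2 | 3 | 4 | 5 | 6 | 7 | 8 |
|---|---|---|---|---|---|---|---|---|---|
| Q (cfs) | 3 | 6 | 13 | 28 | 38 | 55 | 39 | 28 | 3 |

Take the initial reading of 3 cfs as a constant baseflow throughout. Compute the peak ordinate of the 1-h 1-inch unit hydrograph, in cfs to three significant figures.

Direct runoff: 0.0, 3.0, 10.0, 25.0, 35.0, 52.0, 36.0, 25.0, 0.0 cfs; ΣQ_DR = 186.0 cfs, peak = 52.0 cfs.
Runoff depth d = ΣQ_DR·Δt / A = 186.0 × 3600 / (0.144 mi²) = 2.002 in.
The 1-inch UH is the DRH scaled by (1 in)/d, so U_p = 52.0 × 1/2.002 = 26.0 cfs.

U_p ≈ 26.0 cfs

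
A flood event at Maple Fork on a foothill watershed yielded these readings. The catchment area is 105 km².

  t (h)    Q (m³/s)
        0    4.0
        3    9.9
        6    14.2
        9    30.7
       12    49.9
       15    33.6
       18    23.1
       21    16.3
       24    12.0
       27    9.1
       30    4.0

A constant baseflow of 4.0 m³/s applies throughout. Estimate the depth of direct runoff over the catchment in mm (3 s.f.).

Direct runoff: 0.0, 5.9, 10.2, 26.7, 45.9, 29.6, 19.1, 12.3, 8.0, 5.1, 0.0 m³/s; ΣQ_DR = 162.8 m³/s.
V = ΣQ_DR · Δt = 162.8 × 10800 s = 1.758 × 10^6 m³.
Over A = 105 km², depth = V / A = 16.7 mm.

d ≈ 16.7 mm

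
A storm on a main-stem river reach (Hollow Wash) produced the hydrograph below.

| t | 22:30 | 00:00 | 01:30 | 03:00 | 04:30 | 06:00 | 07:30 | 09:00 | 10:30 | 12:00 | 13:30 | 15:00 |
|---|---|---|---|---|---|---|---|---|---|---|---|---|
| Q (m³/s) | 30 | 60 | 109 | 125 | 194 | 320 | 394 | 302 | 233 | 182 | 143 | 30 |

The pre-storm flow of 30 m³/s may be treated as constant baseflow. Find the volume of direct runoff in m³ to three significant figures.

Direct-runoff ordinates (Q − Q_b): 0.0, 30.0, 79.0, 95.0, 164.0, 290.0, 364.0, 272.0, 203.0, 152.0, 113.0, 0.0 m³/s.
ΣQ_DR = 1762 m³/s.
With Δt = 1.5 h = 5400 s, V = ΣQ_DR · Δt = 1762 × 5400 = 9.51 × 10^6 m³.

V ≈ 9.51 × 10^6 m³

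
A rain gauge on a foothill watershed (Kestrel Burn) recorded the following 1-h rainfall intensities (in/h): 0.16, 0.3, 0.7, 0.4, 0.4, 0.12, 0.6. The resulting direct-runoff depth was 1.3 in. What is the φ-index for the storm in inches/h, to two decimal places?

Only the 5 blocks with intensity above φ contribute runoff: 0.3, 0.7, 0.4, 0.4, 0.6 in/h.
Σ(I−φ)·Δt = d  ⇒  (0.3+0.7+0.4+0.4+0.6 − 5φ)·1 = 1.3
φ = (2.400 − 1.3/1) / 5 = 0.22 in/h.

φ ≈ 0.22 in/h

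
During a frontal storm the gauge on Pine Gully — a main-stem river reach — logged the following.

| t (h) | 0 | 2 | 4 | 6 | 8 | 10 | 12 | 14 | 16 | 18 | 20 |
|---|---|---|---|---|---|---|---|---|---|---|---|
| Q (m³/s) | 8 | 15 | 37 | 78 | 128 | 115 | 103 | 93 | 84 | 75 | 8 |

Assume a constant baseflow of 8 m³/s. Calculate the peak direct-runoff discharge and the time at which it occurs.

Q_p = 120.0 m³/s at t = 8 h

Subtracting baseflow gives direct-runoff ordinates: 0.0, 7.0, 29.0, 70.0, 120.0, 107.0, 95.0, 85.0, 76.0, 67.0, 0.0 m³/s.
The maximum is 120.0 m³/s, occurring at the reading for t = 8 h.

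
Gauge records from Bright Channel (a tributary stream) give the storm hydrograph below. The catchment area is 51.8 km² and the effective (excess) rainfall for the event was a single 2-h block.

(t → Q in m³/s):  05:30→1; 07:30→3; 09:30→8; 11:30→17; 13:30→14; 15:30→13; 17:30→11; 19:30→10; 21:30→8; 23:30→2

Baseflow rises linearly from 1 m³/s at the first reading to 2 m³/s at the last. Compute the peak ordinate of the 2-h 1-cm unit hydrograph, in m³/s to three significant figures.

Direct runoff: 0.00, 1.89, 6.78, 15.67, 12.56, 11.44, 9.33, 8.22, 6.11, 0.00 m³/s; ΣQ_DR = 72.00 m³/s, peak = 15.67 m³/s.
Runoff depth d = ΣQ_DR·Δt / A = 72.00 × 7200 / (51.8 km²) = 10.01 mm.
The 1-cm UH is the DRH scaled by (10 mm)/d, so U_p = 15.67 × 10/10.01 = 15.7 m³/s.

U_p ≈ 15.7 m³/s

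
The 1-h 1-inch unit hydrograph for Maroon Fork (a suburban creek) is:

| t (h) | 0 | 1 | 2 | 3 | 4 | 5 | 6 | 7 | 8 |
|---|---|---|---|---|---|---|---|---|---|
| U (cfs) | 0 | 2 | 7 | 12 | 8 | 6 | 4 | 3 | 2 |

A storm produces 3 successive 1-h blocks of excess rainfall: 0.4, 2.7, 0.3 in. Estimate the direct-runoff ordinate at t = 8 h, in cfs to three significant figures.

Q ≈ 10.1 cfs

By discrete convolution, Q_j = Σ (P_i / 1 in) · U_{j−i}.
At t = 8 h (j=8): Q = (0.4/1)·2 + (2.7/1)·3 + (0.3/1)·4 = 10.1 cfs.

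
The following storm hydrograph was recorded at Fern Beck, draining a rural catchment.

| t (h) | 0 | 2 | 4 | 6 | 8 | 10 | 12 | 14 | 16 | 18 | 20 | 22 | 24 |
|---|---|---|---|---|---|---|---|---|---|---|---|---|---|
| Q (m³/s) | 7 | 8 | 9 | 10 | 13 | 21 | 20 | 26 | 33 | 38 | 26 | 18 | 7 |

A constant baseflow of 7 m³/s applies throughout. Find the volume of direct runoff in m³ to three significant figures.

V ≈ 1.04 × 10^6 m³

Direct-runoff ordinates (Q − Q_b): 0.0, 1.0, 2.0, 3.0, 6.0, 14.0, 13.0, 19.0, 26.0, 31.0, 19.0, 11.0, 0.0 m³/s.
ΣQ_DR = 145.0 m³/s.
With Δt = 2 h = 7200 s, V = ΣQ_DR · Δt = 145.0 × 7200 = 1.04 × 10^6 m³.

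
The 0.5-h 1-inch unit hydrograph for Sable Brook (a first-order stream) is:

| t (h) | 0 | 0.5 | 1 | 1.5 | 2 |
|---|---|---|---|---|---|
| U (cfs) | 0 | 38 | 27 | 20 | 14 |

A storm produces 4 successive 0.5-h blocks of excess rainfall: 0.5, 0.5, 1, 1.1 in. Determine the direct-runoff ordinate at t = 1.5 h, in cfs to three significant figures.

Q ≈ 61.5 cfs

By discrete convolution, Q_j = Σ (P_i / 1 in) · U_{j−i}.
At t = 1.5 h (j=3): Q = (0.5/1)·20 + (0.5/1)·27 + (1/1)·38 + (1.1/1)·0 = 61.5 cfs.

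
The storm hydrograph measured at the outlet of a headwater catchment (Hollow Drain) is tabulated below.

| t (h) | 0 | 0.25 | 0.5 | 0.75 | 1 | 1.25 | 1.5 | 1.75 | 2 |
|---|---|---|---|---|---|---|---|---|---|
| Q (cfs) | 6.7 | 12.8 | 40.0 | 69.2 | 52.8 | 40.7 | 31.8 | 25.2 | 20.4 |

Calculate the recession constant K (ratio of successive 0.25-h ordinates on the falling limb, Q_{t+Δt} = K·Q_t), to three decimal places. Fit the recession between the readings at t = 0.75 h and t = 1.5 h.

K ≈ 0.772

Using the recession-limb readings at t = 0.75 h and t = 1.5 h: Q falls from 69.2 to 31.8 cfs over 3 intervals.
K = (Q₂/Q₁)^(1/3) = (31.8/69.2)^(1/3) = 0.772.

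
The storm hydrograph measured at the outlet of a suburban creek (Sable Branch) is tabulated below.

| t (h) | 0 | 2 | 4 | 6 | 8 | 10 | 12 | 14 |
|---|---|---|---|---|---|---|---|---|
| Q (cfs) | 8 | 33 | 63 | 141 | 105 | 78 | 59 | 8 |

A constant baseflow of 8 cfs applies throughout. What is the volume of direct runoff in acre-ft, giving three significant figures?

Direct-runoff ordinates (Q − Q_b): 0.0, 25.0, 55.0, 133.0, 97.0, 70.0, 51.0, 0.0 cfs.
ΣQ_DR = 431.0 cfs.
With Δt = 2 h = 7200 s, V = ΣQ_DR · Δt = 431.0 × 7200 = 3.10 × 10^6 ft³ = 71.2 acre-ft.

V ≈ 71.2 acre-ft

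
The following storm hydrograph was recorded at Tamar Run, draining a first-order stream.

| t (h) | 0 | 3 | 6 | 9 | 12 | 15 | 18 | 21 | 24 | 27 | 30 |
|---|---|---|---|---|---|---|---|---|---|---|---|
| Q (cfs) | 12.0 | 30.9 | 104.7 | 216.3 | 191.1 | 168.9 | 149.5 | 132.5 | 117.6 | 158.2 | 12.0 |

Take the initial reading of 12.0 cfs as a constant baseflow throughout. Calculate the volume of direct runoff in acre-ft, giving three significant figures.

Direct-runoff ordinates (Q − Q_b): 0.0, 18.9, 92.7, 204.3, 179.1, 156.9, 137.5, 120.5, 105.6, 146.2, 0.0 cfs.
ΣQ_DR = 1162 cfs.
With Δt = 3 h = 10800 s, V = ΣQ_DR · Δt = 1162 × 10800 = 1.25 × 10^7 ft³ = 288 acre-ft.

V ≈ 288 acre-ft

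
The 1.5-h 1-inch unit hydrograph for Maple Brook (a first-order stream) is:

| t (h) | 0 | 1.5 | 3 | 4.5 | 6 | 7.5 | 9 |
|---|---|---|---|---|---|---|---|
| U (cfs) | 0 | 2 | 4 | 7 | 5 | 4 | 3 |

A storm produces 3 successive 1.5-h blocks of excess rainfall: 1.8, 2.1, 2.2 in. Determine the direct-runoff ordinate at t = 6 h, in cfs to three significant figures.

By discrete convolution, Q_j = Σ (P_i / 1 in) · U_{j−i}.
At t = 6 h (j=4): Q = (1.8/1)·5 + (2.1/1)·7 + (2.2/1)·4 = 32.5 cfs.

Q ≈ 32.5 cfs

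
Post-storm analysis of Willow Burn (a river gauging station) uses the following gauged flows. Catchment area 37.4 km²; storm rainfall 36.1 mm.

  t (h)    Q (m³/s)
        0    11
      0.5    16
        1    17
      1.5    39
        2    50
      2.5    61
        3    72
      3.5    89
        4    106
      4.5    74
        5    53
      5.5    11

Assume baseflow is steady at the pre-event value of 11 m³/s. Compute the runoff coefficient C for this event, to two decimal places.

ΣQ_DR = 467.0 m³/s; V = ΣQ_DR·Δt = 8.406 × 10^5 m³.
Runoff depth d = V / A = 22.48 mm.
C = d / P = 22.48 / 36.1 = 0.62.

C ≈ 0.62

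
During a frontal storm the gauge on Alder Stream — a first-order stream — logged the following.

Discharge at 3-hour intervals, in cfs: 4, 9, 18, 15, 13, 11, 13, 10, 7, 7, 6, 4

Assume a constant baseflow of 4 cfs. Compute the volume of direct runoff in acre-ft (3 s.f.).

Direct-runoff ordinates (Q − Q_b): 0.0, 5.0, 14.0, 11.0, 9.0, 7.0, 9.0, 6.0, 3.0, 3.0, 2.0, 0.0 cfs.
ΣQ_DR = 69.00 cfs.
With Δt = 3 h = 10800 s, V = ΣQ_DR · Δt = 69.00 × 10800 = 7.45 × 10^5 ft³ = 17.1 acre-ft.

V ≈ 17.1 acre-ft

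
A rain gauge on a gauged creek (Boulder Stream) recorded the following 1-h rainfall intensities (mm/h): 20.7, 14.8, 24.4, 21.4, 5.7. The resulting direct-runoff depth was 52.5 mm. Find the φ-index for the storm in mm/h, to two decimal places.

Only the 4 blocks with intensity above φ contribute runoff: 20.7, 14.8, 24.4, 21.4 mm/h.
Σ(I−φ)·Δt = d  ⇒  (20.7+14.8+24.4+21.4 − 4φ)·1 = 52.5
φ = (81.30 − 52.5/1) / 4 = 7.20 mm/h.

φ ≈ 7.20 mm/h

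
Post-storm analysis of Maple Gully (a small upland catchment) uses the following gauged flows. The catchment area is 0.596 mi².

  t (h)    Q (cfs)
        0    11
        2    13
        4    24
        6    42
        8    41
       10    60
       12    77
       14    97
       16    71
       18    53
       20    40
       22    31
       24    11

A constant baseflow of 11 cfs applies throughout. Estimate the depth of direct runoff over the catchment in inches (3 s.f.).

Direct runoff: 0.0, 2.0, 13.0, 31.0, 30.0, 49.0, 66.0, 86.0, 60.0, 42.0, 29.0, 20.0, 0.0 cfs; ΣQ_DR = 428.0 cfs.
V = ΣQ_DR · Δt = 428.0 × 7200 s = 3.082 × 10^6 ft³.
Over A = 0.596 mi², depth = V / A = 2.23 in.

d ≈ 2.23 in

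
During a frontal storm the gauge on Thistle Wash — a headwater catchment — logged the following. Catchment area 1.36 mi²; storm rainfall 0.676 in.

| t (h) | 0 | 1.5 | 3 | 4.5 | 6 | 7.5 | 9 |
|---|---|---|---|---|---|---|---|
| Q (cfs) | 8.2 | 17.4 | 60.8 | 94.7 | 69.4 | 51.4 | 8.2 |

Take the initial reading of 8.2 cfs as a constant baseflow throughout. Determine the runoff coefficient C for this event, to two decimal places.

C ≈ 0.64

ΣQ_DR = 252.7 cfs; V = ΣQ_DR·Δt = 1.365 × 10^6 ft³.
Runoff depth d = V / A = 0.4319 in.
C = d / P = 0.4319 / 0.676 = 0.64.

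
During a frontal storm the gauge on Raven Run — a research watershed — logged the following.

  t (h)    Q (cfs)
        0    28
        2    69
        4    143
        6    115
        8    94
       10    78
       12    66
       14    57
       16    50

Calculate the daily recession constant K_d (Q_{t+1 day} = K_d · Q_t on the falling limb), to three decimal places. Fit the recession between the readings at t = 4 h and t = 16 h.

Between t = 4 h and t = 16 h the flow falls from 143 to 50 cfs over 6×2 h = 12 h.
Per-interval ratio K = (50/143)^(1/6) = 0.8393; K_d = K^(24/2) = 0.122.

K_d ≈ 0.122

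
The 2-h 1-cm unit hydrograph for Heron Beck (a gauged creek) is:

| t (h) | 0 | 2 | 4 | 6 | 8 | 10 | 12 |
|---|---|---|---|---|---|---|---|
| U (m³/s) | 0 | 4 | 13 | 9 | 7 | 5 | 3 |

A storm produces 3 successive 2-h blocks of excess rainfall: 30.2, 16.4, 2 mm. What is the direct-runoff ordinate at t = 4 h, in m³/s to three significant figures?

Q ≈ 45.8 m³/s

By discrete convolution, Q_j = Σ (P_i / 10 mm) · U_{j−i}.
At t = 4 h (j=2): Q = (30.2/10)·13 + (16.4/10)·4 + (2/10)·0 = 45.8 m³/s.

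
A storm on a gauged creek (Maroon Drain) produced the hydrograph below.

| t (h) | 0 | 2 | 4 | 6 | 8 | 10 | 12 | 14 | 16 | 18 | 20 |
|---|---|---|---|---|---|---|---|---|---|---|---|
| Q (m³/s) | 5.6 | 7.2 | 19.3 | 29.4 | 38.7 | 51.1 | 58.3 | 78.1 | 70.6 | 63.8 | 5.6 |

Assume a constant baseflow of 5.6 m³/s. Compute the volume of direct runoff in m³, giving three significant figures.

Direct-runoff ordinates (Q − Q_b): 0.0, 1.6, 13.7, 23.8, 33.1, 45.5, 52.7, 72.5, 65.0, 58.2, 0.0 m³/s.
ΣQ_DR = 366.1 m³/s.
With Δt = 2 h = 7200 s, V = ΣQ_DR · Δt = 366.1 × 7200 = 2.64 × 10^6 m³.

V ≈ 2.64 × 10^6 m³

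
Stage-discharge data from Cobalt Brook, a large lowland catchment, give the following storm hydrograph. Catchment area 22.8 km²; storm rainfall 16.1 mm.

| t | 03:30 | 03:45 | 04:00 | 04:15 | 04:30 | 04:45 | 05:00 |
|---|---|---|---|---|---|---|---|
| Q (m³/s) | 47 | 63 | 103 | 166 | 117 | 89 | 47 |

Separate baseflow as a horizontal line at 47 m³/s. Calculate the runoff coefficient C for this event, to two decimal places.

C ≈ 0.74

ΣQ_DR = 303.0 m³/s; V = ΣQ_DR·Δt = 2.727 × 10^5 m³.
Runoff depth d = V / A = 11.96 mm.
C = d / P = 11.96 / 16.1 = 0.74.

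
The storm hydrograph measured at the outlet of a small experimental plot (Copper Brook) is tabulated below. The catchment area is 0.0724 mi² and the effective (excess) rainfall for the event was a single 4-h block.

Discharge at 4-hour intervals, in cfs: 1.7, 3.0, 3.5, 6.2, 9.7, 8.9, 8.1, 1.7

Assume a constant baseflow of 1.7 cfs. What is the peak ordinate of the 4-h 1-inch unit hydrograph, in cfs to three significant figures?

Direct runoff: 0.0, 1.3, 1.8, 4.5, 8.0, 7.2, 6.4, 0.0 cfs; ΣQ_DR = 29.20 cfs, peak = 8.0 cfs.
Runoff depth d = ΣQ_DR·Δt / A = 29.20 × 14400 / (0.0724 mi²) = 2.500 in.
The 1-inch UH is the DRH scaled by (1 in)/d, so U_p = 8.0 × 1/2.500 = 3.20 cfs.

U_p ≈ 3.20 cfs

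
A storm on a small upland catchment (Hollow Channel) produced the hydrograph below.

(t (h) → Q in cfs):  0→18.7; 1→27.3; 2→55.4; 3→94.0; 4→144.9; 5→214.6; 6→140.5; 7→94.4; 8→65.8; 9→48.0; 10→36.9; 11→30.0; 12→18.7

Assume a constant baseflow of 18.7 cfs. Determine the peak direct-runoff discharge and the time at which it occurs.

Subtracting baseflow gives direct-runoff ordinates: 0.0, 8.6, 36.7, 75.3, 126.2, 195.9, 121.8, 75.7, 47.1, 29.3, 18.2, 11.3, 0.0 cfs.
The maximum is 195.9 cfs, occurring at the reading for t = 5 h.

Q_p = 195.9 cfs at t = 5 h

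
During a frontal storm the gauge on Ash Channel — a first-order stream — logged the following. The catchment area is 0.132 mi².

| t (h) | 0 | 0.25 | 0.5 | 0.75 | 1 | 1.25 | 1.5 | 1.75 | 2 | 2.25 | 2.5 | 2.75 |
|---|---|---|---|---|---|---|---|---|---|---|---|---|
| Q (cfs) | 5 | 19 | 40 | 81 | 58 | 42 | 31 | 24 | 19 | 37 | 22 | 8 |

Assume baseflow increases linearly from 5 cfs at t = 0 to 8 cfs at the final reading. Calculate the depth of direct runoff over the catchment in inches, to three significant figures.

d ≈ 0.904 in

Direct runoff: 0.00, 13.73, 34.45, 75.18, 51.91, 35.64, 24.36, 17.09, 11.82, 29.55, 14.27, 0.00 cfs; ΣQ_DR = 308.0 cfs.
V = ΣQ_DR · Δt = 308.0 × 900 s = 2.772 × 10^5 ft³.
Over A = 0.132 mi², depth = V / A = 0.904 in.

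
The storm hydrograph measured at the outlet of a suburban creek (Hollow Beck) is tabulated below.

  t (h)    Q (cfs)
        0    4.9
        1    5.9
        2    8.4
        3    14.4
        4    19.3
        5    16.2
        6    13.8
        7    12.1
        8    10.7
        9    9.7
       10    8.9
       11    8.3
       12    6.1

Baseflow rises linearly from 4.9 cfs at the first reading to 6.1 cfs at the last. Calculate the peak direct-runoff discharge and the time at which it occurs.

Subtracting baseflow gives direct-runoff ordinates: 0.00, 0.90, 3.30, 9.20, 14.00, 10.80, 8.30, 6.50, 5.00, 3.90, 3.00, 2.30, 0.00 cfs.
The maximum is 14.00 cfs, occurring at the reading for t = 4 h.

Q_p = 14.00 cfs at t = 4 h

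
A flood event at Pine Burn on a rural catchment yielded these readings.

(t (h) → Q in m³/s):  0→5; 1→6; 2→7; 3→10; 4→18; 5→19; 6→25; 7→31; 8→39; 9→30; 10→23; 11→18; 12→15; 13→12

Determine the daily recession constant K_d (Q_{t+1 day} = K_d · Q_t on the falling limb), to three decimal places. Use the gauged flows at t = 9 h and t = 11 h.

K_d ≈ 0.002

Between t = 9 h and t = 11 h the flow falls from 30 to 18 m³/s over 2×1 h = 2 h.
Per-interval ratio K = (18/30)^(1/2) = 0.7746; K_d = K^(24/1) = 0.002.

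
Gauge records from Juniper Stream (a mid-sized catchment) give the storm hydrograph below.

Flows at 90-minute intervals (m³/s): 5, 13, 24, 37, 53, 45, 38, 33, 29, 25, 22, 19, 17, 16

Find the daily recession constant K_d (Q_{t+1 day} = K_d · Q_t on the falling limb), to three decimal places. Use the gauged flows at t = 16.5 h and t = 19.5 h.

K_d ≈ 0.253

Between t = 16.5 h and t = 19.5 h the flow falls from 19 to 16 m³/s over 2×1.5 h = 3 h.
Per-interval ratio K = (16/19)^(1/2) = 0.9177; K_d = K^(24/1.5) = 0.253.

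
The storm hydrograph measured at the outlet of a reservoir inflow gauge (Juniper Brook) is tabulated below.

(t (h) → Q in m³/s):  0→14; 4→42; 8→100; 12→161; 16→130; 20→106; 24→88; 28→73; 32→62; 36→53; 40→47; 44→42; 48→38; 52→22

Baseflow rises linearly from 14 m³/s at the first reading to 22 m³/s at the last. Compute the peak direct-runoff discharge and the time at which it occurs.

Subtracting baseflow gives direct-runoff ordinates: 0.00, 27.38, 84.77, 145.15, 113.54, 88.92, 70.31, 54.69, 43.08, 33.46, 26.85, 21.23, 16.62, 0.00 m³/s.
The maximum is 145.15 m³/s, occurring at the reading for t = 12 h.

Q_p = 145.15 m³/s at t = 12 h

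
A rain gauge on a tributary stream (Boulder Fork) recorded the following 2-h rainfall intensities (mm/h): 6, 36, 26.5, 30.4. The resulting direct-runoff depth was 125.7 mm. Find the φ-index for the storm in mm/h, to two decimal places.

Only the 3 blocks with intensity above φ contribute runoff: 36, 26.5, 30.4 mm/h.
Σ(I−φ)·Δt = d  ⇒  (36+26.5+30.4 − 3φ)·2 = 125.7
φ = (92.90 − 125.7/2) / 3 = 10.02 mm/h.

φ ≈ 10.02 mm/h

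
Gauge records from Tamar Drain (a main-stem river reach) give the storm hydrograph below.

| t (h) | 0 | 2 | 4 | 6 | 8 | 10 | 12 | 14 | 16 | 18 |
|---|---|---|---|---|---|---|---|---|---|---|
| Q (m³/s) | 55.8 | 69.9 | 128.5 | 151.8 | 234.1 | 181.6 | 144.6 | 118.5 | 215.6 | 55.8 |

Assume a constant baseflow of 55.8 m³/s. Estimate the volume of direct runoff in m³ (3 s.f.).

V ≈ 5.75 × 10^6 m³

Direct-runoff ordinates (Q − Q_b): 0.0, 14.1, 72.7, 96.0, 178.3, 125.8, 88.8, 62.7, 159.8, 0.0 m³/s.
ΣQ_DR = 798.2 m³/s.
With Δt = 2 h = 7200 s, V = ΣQ_DR · Δt = 798.2 × 7200 = 5.75 × 10^6 m³.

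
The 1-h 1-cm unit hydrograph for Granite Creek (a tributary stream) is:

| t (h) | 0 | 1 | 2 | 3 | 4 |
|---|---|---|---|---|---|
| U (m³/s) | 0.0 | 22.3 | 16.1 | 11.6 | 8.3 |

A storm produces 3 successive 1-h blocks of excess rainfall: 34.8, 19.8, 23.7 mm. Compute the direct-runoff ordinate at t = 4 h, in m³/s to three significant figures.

Q ≈ 90.0 m³/s

By discrete convolution, Q_j = Σ (P_i / 10 mm) · U_{j−i}.
At t = 4 h (j=4): Q = (34.8/10)·8.3 + (19.8/10)·11.6 + (23.7/10)·16.1 = 90.0 m³/s.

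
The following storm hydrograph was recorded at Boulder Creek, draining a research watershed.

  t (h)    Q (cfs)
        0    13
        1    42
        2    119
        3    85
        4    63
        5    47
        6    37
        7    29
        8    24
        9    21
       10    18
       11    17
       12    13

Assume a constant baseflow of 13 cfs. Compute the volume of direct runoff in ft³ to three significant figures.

V ≈ 1.29 × 10^6 ft³

Direct-runoff ordinates (Q − Q_b): 0.0, 29.0, 106.0, 72.0, 50.0, 34.0, 24.0, 16.0, 11.0, 8.0, 5.0, 4.0, 0.0 cfs.
ΣQ_DR = 359.0 cfs.
With Δt = 1 h = 3600 s, V = ΣQ_DR · Δt = 359.0 × 3600 = 1.29 × 10^6 ft³.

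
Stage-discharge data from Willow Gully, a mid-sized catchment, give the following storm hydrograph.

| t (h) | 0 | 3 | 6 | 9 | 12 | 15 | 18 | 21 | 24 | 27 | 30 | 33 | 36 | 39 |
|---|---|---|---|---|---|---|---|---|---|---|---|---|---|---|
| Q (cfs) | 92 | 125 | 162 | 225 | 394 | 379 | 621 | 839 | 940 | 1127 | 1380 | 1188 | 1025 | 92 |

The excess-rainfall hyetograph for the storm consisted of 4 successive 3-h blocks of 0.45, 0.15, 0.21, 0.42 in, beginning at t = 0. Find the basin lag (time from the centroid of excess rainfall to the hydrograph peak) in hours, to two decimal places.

Centroid of excess rainfall: t_c = Σ P_i·t̄_i / ΣP_i = 5.9634 h (block centres at 1.5, 4.5, 7.5, 10.5 h).
Hydrograph peak occurs at t = 30 h, so basin lag t_L = 30 − 5.9634 = 24.04 h.

t_L ≈ 24.04 h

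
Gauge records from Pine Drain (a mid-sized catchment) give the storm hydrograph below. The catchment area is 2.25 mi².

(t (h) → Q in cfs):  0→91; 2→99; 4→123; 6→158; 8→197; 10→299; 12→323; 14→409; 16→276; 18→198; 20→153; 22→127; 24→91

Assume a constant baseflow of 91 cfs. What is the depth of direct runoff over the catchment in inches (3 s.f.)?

Direct runoff: 0.0, 8.0, 32.0, 67.0, 106.0, 208.0, 232.0, 318.0, 185.0, 107.0, 62.0, 36.0, 0.0 cfs; ΣQ_DR = 1361 cfs.
V = ΣQ_DR · Δt = 1361 × 7200 s = 9.799 × 10^6 ft³.
Over A = 2.25 mi², depth = V / A = 1.87 in.

d ≈ 1.87 in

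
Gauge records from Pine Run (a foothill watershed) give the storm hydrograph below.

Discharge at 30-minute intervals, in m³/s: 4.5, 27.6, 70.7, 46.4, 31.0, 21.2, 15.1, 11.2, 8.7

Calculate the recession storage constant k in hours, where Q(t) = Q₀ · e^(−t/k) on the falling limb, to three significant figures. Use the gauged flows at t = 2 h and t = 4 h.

k ≈ 1.57 h

On the falling limb, Q drops from 31.0 to 8.7 m³/s between t = 2 h and t = 4 h (Δt = 2 h).
k = −Δt / ln(Q₂/Q₁) = −2 / ln(8.7/31.0) = 1.57 h.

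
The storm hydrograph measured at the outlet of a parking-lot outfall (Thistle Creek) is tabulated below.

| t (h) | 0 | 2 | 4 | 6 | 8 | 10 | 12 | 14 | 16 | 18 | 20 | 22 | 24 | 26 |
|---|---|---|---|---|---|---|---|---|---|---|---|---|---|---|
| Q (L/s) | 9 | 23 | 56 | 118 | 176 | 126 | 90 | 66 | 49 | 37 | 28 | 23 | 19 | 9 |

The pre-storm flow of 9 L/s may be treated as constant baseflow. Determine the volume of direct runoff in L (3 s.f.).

V ≈ 5.06 × 10^6 L

Direct-runoff ordinates (Q − Q_b): 0.0, 14.0, 47.0, 109.0, 167.0, 117.0, 81.0, 57.0, 40.0, 28.0, 19.0, 14.0, 10.0, 0.0 L/s.
ΣQ_DR = 703.0 L/s.
With Δt = 2 h = 7200 s, V = ΣQ_DR · Δt = 703.0 × 7200 = 5.06 × 10^6 L.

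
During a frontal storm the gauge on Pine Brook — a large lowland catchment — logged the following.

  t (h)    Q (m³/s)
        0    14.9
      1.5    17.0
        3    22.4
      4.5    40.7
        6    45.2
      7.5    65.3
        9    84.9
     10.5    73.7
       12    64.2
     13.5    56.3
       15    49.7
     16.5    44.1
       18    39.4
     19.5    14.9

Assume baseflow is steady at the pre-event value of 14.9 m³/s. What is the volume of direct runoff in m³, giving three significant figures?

V ≈ 2.29 × 10^6 m³

Direct-runoff ordinates (Q − Q_b): 0.0, 2.1, 7.5, 25.8, 30.3, 50.4, 70.0, 58.8, 49.3, 41.4, 34.8, 29.2, 24.5, 0.0 m³/s.
ΣQ_DR = 424.1 m³/s.
With Δt = 1.5 h = 5400 s, V = ΣQ_DR · Δt = 424.1 × 5400 = 2.29 × 10^6 m³.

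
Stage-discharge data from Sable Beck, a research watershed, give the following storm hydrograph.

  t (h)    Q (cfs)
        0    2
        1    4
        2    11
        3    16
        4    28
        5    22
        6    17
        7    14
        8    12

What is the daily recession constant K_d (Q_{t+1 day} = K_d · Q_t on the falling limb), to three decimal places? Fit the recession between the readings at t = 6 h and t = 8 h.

Between t = 6 h and t = 8 h the flow falls from 17 to 12 cfs over 2×1 h = 2 h.
Per-interval ratio K = (12/17)^(1/2) = 0.8402; K_d = K^(24/1) = 0.015.

K_d ≈ 0.015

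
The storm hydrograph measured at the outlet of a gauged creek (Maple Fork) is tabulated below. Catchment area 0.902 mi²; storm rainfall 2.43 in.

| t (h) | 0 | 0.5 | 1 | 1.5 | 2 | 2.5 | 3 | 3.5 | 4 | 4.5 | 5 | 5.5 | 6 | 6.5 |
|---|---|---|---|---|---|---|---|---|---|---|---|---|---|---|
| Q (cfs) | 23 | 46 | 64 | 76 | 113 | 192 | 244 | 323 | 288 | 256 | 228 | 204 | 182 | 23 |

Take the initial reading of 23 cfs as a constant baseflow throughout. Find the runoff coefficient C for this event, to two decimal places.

ΣQ_DR = 1940 cfs; V = ΣQ_DR·Δt = 3.492 × 10^6 ft³.
Runoff depth d = V / A = 1.666 in.
C = d / P = 1.666 / 2.43 = 0.69.

C ≈ 0.69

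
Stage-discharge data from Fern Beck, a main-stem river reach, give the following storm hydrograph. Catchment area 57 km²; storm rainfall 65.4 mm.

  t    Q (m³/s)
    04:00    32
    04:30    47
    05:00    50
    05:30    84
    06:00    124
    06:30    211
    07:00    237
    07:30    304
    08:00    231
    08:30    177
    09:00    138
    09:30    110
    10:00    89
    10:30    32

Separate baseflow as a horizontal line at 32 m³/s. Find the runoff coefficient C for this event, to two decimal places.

C ≈ 0.68

ΣQ_DR = 1418 m³/s; V = ΣQ_DR·Δt = 2.552 × 10^6 m³.
Runoff depth d = V / A = 44.78 mm.
C = d / P = 44.78 / 65.4 = 0.68.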